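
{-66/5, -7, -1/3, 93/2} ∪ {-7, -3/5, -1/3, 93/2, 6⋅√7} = {-66/5, -7, -3/5, -1/3, 93/2, 6⋅√7}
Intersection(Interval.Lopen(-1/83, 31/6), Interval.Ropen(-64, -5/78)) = EmptySet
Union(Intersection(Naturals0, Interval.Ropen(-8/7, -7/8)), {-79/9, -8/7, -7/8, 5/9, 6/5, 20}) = {-79/9, -8/7, -7/8, 5/9, 6/5, 20}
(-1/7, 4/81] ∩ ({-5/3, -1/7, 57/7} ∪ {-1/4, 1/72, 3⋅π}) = {1/72}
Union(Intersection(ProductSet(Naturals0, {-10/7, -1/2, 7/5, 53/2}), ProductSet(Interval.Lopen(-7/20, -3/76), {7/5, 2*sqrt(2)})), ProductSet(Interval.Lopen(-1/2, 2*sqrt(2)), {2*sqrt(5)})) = ProductSet(Interval.Lopen(-1/2, 2*sqrt(2)), {2*sqrt(5)})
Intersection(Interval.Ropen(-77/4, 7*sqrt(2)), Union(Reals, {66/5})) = Interval.Ropen(-77/4, 7*sqrt(2))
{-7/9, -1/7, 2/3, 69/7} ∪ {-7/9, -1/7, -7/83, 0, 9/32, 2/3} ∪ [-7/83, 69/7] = {-7/9, -1/7} ∪ [-7/83, 69/7]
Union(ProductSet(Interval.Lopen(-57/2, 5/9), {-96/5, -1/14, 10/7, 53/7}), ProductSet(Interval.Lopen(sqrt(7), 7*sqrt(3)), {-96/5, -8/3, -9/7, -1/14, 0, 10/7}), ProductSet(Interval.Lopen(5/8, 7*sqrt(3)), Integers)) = Union(ProductSet(Interval.Lopen(-57/2, 5/9), {-96/5, -1/14, 10/7, 53/7}), ProductSet(Interval.Lopen(5/8, 7*sqrt(3)), Integers), ProductSet(Interval.Lopen(sqrt(7), 7*sqrt(3)), {-96/5, -8/3, -9/7, -1/14, 0, 10/7}))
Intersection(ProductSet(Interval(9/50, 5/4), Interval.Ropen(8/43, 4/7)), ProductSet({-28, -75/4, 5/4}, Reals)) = ProductSet({5/4}, Interval.Ropen(8/43, 4/7))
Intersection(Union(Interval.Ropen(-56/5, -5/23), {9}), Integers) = Union({9}, Range(-11, 0, 1))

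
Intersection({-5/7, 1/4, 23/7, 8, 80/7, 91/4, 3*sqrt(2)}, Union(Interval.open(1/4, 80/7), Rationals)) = {-5/7, 1/4, 23/7, 8, 80/7, 91/4, 3*sqrt(2)}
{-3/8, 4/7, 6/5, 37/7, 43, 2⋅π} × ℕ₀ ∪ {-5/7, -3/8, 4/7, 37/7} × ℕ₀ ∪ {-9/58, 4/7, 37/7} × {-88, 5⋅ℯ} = ({-9/58, 4/7, 37/7} × {-88, 5⋅ℯ}) ∪ ({-5/7, -3/8, 4/7, 6/5, 37/7, 43, 2⋅π} × ℕ₀)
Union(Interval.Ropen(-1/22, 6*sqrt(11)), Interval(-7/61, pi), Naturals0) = Union(Interval.Ropen(-7/61, 6*sqrt(11)), Naturals0)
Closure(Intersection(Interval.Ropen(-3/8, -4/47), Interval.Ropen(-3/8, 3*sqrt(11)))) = Interval(-3/8, -4/47)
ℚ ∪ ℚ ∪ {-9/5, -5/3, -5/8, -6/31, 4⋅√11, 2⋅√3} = ℚ ∪ {4⋅√11, 2⋅√3}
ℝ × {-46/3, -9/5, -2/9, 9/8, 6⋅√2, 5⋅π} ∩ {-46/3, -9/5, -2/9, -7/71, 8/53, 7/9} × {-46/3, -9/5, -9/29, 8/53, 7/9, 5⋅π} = {-46/3, -9/5, -2/9, -7/71, 8/53, 7/9} × {-46/3, -9/5, 5⋅π}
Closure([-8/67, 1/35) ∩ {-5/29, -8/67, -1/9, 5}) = {-8/67, -1/9}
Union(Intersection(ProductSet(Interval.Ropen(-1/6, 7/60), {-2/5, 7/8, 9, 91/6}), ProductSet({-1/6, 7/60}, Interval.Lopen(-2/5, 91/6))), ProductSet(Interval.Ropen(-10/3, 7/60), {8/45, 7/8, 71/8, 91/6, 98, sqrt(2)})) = Union(ProductSet({-1/6}, {7/8, 9, 91/6}), ProductSet(Interval.Ropen(-10/3, 7/60), {8/45, 7/8, 71/8, 91/6, 98, sqrt(2)}))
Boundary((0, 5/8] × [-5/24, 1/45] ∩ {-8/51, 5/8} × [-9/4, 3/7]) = {5/8} × [-5/24, 1/45]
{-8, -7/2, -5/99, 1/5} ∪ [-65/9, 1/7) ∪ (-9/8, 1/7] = {-8, 1/5} ∪ [-65/9, 1/7]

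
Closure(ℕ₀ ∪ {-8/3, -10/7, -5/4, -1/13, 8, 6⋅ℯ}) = {-8/3, -10/7, -5/4, -1/13, 6⋅ℯ} ∪ ℕ₀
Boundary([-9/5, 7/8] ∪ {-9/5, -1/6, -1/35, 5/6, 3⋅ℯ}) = {-9/5, 7/8, 3⋅ℯ}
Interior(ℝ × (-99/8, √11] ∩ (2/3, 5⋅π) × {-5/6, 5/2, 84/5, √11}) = ∅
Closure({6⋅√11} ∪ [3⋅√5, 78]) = [3⋅√5, 78]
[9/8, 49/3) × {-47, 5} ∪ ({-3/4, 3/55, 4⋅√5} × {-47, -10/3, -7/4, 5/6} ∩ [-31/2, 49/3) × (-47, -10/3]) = ([9/8, 49/3) × {-47, 5}) ∪ ({-3/4, 3/55, 4⋅√5} × {-10/3})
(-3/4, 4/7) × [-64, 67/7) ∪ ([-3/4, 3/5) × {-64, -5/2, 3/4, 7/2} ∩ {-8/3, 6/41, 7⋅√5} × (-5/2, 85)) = (-3/4, 4/7) × [-64, 67/7)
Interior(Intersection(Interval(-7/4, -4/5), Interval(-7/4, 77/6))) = Interval.open(-7/4, -4/5)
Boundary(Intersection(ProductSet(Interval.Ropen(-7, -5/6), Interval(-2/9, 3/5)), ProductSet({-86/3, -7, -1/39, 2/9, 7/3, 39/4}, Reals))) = ProductSet({-7}, Interval(-2/9, 3/5))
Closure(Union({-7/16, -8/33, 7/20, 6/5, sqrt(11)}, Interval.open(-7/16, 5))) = Interval(-7/16, 5)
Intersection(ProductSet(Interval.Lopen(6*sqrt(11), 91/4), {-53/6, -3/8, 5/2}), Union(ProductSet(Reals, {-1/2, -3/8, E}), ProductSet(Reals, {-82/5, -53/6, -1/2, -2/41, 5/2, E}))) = ProductSet(Interval.Lopen(6*sqrt(11), 91/4), {-53/6, -3/8, 5/2})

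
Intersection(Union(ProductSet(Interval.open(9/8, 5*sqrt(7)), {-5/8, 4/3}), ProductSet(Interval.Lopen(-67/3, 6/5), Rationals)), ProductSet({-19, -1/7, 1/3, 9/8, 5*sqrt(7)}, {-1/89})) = ProductSet({-19, -1/7, 1/3, 9/8}, {-1/89})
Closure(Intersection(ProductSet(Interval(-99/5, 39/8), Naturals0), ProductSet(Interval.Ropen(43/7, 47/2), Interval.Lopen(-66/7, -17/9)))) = EmptySet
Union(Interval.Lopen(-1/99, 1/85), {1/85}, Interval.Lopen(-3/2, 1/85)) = Interval.Lopen(-3/2, 1/85)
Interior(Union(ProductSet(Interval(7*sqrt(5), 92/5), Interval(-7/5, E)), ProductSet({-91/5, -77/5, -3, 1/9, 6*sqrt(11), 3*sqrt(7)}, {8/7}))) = ProductSet(Interval.open(7*sqrt(5), 92/5), Interval.open(-7/5, E))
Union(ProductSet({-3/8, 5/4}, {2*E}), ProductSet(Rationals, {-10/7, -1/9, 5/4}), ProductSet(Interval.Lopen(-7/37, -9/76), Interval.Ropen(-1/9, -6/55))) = Union(ProductSet({-3/8, 5/4}, {2*E}), ProductSet(Interval.Lopen(-7/37, -9/76), Interval.Ropen(-1/9, -6/55)), ProductSet(Rationals, {-10/7, -1/9, 5/4}))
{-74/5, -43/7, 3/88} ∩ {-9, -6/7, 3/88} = {3/88}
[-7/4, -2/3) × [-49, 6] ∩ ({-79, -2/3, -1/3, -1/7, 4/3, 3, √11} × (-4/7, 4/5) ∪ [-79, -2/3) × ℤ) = [-7/4, -2/3) × {-49, -48, …, 6}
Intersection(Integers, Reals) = Integers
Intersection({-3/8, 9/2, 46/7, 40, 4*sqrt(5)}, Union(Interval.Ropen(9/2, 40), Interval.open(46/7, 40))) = {9/2, 46/7, 4*sqrt(5)}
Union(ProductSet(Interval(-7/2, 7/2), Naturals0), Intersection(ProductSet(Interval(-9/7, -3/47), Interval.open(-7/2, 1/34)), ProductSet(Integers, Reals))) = Union(ProductSet(Interval(-7/2, 7/2), Naturals0), ProductSet(Range(-1, 0, 1), Interval.open(-7/2, 1/34)))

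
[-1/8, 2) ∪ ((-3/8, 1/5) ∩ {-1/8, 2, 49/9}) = [-1/8, 2)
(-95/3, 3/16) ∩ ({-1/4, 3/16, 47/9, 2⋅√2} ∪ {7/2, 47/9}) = {-1/4}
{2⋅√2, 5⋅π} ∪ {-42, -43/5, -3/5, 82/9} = {-42, -43/5, -3/5, 82/9, 2⋅√2, 5⋅π}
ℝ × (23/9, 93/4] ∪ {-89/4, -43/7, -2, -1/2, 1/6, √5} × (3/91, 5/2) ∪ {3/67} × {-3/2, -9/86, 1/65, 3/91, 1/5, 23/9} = (ℝ × (23/9, 93/4]) ∪ ({3/67} × {-3/2, -9/86, 1/65, 3/91, 1/5, 23/9}) ∪ ({-89/4, -43/7, -2, -1/2, 1/6, √5} × (3/91, 5/2))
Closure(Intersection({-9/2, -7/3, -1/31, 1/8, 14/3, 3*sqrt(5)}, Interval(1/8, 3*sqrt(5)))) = {1/8, 14/3, 3*sqrt(5)}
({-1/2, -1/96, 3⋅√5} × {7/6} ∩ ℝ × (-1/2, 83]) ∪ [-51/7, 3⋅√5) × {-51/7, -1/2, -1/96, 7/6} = ({-1/2, -1/96, 3⋅√5} × {7/6}) ∪ ([-51/7, 3⋅√5) × {-51/7, -1/2, -1/96, 7/6})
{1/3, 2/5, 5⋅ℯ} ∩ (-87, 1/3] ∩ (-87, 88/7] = {1/3}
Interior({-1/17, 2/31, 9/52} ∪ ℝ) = ℝ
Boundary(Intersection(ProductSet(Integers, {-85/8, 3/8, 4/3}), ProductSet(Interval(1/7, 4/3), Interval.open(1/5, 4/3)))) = ProductSet(Range(1, 2, 1), {3/8})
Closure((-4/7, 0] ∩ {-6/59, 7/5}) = {-6/59}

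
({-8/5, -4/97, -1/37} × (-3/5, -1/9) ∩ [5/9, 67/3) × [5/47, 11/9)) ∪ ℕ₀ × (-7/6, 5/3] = ℕ₀ × (-7/6, 5/3]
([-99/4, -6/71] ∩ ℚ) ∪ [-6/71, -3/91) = [-6/71, -3/91) ∪ (ℚ ∩ [-99/4, -6/71])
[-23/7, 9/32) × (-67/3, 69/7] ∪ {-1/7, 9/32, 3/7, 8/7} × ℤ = ({-1/7, 9/32, 3/7, 8/7} × ℤ) ∪ ([-23/7, 9/32) × (-67/3, 69/7])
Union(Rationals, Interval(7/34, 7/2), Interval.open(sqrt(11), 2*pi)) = Union(Interval.Ropen(7/34, 2*pi), Rationals)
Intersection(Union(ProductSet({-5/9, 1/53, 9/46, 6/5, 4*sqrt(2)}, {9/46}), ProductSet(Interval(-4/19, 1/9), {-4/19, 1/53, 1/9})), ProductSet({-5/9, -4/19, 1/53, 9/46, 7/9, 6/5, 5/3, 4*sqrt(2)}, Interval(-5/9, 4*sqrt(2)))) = Union(ProductSet({-4/19, 1/53}, {-4/19, 1/53, 1/9}), ProductSet({-5/9, 1/53, 9/46, 6/5, 4*sqrt(2)}, {9/46}))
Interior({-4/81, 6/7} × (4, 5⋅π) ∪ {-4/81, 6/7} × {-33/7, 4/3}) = ∅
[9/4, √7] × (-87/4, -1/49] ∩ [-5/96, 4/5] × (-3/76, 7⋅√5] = ∅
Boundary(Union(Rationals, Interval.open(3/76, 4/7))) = Union(Interval(-oo, 3/76), Interval(4/7, oo))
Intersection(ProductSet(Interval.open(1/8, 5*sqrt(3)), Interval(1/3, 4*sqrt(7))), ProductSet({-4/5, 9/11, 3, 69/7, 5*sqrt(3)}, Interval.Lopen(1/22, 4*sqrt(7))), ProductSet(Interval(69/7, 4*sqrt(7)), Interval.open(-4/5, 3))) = EmptySet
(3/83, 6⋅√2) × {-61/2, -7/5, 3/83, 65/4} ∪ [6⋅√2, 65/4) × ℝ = ([6⋅√2, 65/4) × ℝ) ∪ ((3/83, 6⋅√2) × {-61/2, -7/5, 3/83, 65/4})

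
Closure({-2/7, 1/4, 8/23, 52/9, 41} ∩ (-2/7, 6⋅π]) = {1/4, 8/23, 52/9}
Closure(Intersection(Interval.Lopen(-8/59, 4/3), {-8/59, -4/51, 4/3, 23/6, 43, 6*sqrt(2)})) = {-4/51, 4/3}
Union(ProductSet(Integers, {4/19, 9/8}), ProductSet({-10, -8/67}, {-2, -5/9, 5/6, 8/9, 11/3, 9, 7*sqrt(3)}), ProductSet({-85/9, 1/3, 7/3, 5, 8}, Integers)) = Union(ProductSet({-10, -8/67}, {-2, -5/9, 5/6, 8/9, 11/3, 9, 7*sqrt(3)}), ProductSet({-85/9, 1/3, 7/3, 5, 8}, Integers), ProductSet(Integers, {4/19, 9/8}))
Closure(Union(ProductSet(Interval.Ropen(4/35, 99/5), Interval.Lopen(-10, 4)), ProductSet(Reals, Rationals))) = Union(ProductSet(Interval.Ropen(4/35, 99/5), Interval.Lopen(-10, 4)), ProductSet(Reals, Union(Interval(-oo, -10), Interval(4, oo), Rationals)), ProductSet(Union(Interval(-oo, 4/35), Interval(99/5, oo)), Reals))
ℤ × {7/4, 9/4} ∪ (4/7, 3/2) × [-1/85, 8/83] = (ℤ × {7/4, 9/4}) ∪ ((4/7, 3/2) × [-1/85, 8/83])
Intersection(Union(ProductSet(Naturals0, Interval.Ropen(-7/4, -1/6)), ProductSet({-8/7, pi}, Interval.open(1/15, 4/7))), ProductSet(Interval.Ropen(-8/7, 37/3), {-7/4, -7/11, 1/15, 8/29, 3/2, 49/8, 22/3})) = Union(ProductSet({-8/7, pi}, {8/29}), ProductSet(Range(0, 13, 1), {-7/4, -7/11}))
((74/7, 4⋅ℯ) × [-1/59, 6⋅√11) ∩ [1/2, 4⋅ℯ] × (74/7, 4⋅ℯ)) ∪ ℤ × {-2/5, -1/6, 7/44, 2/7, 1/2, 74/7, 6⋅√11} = (ℤ × {-2/5, -1/6, 7/44, 2/7, 1/2, 74/7, 6⋅√11}) ∪ ((74/7, 4⋅ℯ) × (74/7, 4⋅ℯ))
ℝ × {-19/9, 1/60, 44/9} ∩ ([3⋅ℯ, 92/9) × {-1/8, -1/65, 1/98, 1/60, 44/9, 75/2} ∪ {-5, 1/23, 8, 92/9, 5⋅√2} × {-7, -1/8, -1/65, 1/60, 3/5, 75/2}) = ([3⋅ℯ, 92/9) × {1/60, 44/9}) ∪ ({-5, 1/23, 8, 92/9, 5⋅√2} × {1/60})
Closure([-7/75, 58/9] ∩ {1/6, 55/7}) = {1/6}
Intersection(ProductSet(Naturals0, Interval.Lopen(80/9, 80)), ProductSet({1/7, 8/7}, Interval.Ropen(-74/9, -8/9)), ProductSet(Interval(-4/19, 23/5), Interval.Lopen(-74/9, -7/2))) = EmptySet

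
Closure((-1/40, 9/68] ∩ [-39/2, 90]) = [-1/40, 9/68]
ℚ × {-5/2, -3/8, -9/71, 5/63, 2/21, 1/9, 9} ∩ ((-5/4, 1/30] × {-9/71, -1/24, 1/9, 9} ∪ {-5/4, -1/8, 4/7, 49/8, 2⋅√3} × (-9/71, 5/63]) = ({-5/4, -1/8, 4/7, 49/8} × {5/63}) ∪ ((ℚ ∩ (-5/4, 1/30]) × {-9/71, 1/9, 9})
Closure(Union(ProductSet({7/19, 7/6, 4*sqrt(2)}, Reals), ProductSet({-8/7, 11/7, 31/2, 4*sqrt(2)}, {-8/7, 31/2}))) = Union(ProductSet({7/19, 7/6, 4*sqrt(2)}, Reals), ProductSet({-8/7, 11/7, 31/2, 4*sqrt(2)}, {-8/7, 31/2}))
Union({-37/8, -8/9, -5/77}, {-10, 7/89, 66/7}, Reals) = Reals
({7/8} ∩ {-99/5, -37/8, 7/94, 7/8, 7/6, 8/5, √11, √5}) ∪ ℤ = ℤ ∪ {7/8}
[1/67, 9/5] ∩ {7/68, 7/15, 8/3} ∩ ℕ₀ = ∅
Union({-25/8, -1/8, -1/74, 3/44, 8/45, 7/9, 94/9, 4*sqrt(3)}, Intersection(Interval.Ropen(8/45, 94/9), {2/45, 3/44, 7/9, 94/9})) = {-25/8, -1/8, -1/74, 3/44, 8/45, 7/9, 94/9, 4*sqrt(3)}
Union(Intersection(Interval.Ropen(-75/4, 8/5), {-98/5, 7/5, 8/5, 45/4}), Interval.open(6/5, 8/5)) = Interval.open(6/5, 8/5)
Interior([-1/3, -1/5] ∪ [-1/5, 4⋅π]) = (-1/3, 4⋅π)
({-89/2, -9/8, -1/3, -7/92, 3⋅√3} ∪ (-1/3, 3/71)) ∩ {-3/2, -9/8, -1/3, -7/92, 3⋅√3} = {-9/8, -1/3, -7/92, 3⋅√3}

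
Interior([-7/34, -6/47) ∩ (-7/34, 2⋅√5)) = (-7/34, -6/47)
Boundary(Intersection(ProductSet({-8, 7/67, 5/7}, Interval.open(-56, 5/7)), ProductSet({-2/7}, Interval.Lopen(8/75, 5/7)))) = EmptySet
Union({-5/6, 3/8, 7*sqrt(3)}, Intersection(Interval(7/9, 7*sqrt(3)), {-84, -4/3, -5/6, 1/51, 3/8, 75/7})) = {-5/6, 3/8, 75/7, 7*sqrt(3)}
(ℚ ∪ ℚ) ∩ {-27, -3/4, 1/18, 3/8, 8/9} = {-27, -3/4, 1/18, 3/8, 8/9}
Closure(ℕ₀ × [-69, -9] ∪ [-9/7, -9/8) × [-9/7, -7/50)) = ({-9/7, -9/8} × [-9/7, -7/50]) ∪ ([-9/7, -9/8] × {-9/7, -7/50}) ∪ ([-9/7, -9/8) × [-9/7, -7/50)) ∪ ((ℕ₀ ∪ (ℕ₀ \ (-9/7, -9/8))) × [-69, -9])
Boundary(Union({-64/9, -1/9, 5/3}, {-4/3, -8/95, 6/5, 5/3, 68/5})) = {-64/9, -4/3, -1/9, -8/95, 6/5, 5/3, 68/5}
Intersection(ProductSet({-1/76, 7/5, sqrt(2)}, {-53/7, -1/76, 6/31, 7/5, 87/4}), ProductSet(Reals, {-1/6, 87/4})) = ProductSet({-1/76, 7/5, sqrt(2)}, {87/4})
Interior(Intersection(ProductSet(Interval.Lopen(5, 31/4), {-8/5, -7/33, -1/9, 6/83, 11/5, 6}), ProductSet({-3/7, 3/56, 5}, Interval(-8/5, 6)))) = EmptySet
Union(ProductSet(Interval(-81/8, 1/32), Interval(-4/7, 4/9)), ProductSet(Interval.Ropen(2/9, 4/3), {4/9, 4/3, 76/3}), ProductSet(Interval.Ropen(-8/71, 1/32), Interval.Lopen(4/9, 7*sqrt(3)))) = Union(ProductSet(Interval(-81/8, 1/32), Interval(-4/7, 4/9)), ProductSet(Interval.Ropen(-8/71, 1/32), Interval.Lopen(4/9, 7*sqrt(3))), ProductSet(Interval.Ropen(2/9, 4/3), {4/9, 4/3, 76/3}))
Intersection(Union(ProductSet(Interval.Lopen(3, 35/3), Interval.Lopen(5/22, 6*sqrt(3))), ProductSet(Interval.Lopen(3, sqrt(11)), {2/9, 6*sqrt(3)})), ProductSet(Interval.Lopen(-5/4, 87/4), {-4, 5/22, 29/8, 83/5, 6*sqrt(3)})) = ProductSet(Interval.Lopen(3, 35/3), {29/8, 6*sqrt(3)})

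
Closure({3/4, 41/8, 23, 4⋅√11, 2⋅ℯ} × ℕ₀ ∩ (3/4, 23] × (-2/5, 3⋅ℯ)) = {41/8, 23, 4⋅√11, 2⋅ℯ} × {0, 1, …, 8}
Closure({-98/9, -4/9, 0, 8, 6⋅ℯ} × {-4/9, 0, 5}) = {-98/9, -4/9, 0, 8, 6⋅ℯ} × {-4/9, 0, 5}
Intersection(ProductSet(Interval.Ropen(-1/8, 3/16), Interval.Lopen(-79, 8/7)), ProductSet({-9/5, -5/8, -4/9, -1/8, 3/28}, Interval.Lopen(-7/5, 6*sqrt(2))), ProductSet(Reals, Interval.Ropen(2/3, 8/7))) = ProductSet({-1/8, 3/28}, Interval.Ropen(2/3, 8/7))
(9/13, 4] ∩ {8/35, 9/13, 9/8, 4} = {9/8, 4}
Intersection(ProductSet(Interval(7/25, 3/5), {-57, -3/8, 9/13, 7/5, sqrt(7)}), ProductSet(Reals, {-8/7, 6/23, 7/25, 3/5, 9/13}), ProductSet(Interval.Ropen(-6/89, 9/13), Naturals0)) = EmptySet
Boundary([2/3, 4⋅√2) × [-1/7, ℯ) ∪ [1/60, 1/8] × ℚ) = ([1/60, 1/8] × (-∞, ∞)) ∪ ({2/3, 4⋅√2} × [-1/7, ℯ]) ∪ ([2/3, 4⋅√2] × {-1/7, ℯ})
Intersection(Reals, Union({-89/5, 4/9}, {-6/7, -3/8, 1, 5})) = {-89/5, -6/7, -3/8, 4/9, 1, 5}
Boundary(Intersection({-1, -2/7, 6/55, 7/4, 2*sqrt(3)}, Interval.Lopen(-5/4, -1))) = {-1}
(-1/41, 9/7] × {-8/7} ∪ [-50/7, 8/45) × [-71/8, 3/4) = ((-1/41, 9/7] × {-8/7}) ∪ ([-50/7, 8/45) × [-71/8, 3/4))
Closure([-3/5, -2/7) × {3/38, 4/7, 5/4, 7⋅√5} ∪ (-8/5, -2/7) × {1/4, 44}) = ([-8/5, -2/7] × {1/4, 44}) ∪ ([-3/5, -2/7] × {3/38, 4/7, 5/4, 7⋅√5})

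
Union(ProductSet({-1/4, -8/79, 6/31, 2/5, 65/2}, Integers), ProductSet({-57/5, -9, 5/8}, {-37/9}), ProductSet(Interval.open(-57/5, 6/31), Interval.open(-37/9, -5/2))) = Union(ProductSet({-57/5, -9, 5/8}, {-37/9}), ProductSet({-1/4, -8/79, 6/31, 2/5, 65/2}, Integers), ProductSet(Interval.open(-57/5, 6/31), Interval.open(-37/9, -5/2)))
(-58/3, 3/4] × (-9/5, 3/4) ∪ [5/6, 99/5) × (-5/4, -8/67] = ((-58/3, 3/4] × (-9/5, 3/4)) ∪ ([5/6, 99/5) × (-5/4, -8/67])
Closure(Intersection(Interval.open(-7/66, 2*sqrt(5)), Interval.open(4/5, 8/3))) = Interval(4/5, 8/3)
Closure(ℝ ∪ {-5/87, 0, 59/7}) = ℝ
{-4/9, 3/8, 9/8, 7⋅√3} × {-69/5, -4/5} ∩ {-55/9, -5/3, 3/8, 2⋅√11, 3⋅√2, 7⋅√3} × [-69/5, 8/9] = {3/8, 7⋅√3} × {-69/5, -4/5}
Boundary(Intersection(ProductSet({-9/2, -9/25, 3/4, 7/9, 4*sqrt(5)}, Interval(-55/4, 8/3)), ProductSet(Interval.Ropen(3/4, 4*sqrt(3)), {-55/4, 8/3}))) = ProductSet({3/4, 7/9}, {-55/4, 8/3})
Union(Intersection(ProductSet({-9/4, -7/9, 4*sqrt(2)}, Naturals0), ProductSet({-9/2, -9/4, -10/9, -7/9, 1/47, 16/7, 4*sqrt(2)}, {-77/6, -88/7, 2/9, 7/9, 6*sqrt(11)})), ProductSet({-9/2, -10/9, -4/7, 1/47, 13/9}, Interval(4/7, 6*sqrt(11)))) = ProductSet({-9/2, -10/9, -4/7, 1/47, 13/9}, Interval(4/7, 6*sqrt(11)))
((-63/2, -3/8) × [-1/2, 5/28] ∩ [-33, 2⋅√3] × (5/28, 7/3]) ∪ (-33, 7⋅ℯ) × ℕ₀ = (-33, 7⋅ℯ) × ℕ₀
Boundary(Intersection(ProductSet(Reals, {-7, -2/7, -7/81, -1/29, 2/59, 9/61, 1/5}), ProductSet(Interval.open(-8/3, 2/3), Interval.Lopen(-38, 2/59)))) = ProductSet(Interval(-8/3, 2/3), {-7, -2/7, -7/81, -1/29, 2/59})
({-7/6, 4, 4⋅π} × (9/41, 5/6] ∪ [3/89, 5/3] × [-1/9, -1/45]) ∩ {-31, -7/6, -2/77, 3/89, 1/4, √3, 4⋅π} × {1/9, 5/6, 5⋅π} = {-7/6, 4⋅π} × {5/6}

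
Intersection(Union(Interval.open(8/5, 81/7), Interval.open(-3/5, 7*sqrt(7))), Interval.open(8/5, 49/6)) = Interval.open(8/5, 49/6)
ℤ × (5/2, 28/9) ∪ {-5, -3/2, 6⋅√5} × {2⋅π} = (ℤ × (5/2, 28/9)) ∪ ({-5, -3/2, 6⋅√5} × {2⋅π})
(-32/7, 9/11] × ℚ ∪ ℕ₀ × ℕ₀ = (ℕ₀ × ℕ₀) ∪ ((-32/7, 9/11] × ℚ)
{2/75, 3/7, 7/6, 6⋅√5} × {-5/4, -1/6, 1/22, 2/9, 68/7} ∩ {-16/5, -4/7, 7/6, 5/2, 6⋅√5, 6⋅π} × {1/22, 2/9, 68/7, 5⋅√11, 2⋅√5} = {7/6, 6⋅√5} × {1/22, 2/9, 68/7}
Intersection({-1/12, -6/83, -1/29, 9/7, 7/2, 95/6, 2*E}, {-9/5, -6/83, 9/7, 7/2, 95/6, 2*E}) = {-6/83, 9/7, 7/2, 95/6, 2*E}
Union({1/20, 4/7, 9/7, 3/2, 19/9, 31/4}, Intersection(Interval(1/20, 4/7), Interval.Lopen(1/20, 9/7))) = Union({9/7, 3/2, 19/9, 31/4}, Interval(1/20, 4/7))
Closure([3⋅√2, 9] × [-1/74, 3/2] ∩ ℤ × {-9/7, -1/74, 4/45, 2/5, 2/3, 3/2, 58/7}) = {5, 6, …, 9} × {-1/74, 4/45, 2/5, 2/3, 3/2}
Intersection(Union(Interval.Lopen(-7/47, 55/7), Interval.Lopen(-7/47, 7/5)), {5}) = {5}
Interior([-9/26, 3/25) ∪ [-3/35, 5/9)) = (-9/26, 5/9)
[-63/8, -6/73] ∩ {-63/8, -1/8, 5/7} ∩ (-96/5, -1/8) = {-63/8}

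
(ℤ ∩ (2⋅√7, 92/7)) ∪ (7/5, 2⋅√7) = (7/5, 2⋅√7) ∪ {6, 7, …, 13}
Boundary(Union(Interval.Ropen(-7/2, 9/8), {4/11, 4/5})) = {-7/2, 9/8}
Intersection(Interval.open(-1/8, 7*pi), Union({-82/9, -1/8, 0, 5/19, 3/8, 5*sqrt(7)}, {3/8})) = {0, 5/19, 3/8, 5*sqrt(7)}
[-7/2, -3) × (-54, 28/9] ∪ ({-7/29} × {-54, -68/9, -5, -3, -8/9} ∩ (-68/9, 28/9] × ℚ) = ({-7/29} × {-54, -68/9, -5, -3, -8/9}) ∪ ([-7/2, -3) × (-54, 28/9])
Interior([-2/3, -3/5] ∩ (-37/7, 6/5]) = (-2/3, -3/5)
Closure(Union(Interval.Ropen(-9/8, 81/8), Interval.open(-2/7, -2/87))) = Interval(-9/8, 81/8)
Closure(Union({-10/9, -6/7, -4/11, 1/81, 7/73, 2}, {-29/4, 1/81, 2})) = {-29/4, -10/9, -6/7, -4/11, 1/81, 7/73, 2}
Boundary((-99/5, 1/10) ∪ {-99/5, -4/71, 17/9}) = {-99/5, 1/10, 17/9}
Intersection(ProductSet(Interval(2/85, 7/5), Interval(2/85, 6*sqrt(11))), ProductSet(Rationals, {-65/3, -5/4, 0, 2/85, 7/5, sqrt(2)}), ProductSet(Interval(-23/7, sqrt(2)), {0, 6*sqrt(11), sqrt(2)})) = ProductSet(Intersection(Interval(2/85, 7/5), Rationals), {sqrt(2)})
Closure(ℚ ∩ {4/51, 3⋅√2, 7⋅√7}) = {4/51}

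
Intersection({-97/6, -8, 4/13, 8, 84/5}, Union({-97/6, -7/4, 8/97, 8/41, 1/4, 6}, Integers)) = {-97/6, -8, 8}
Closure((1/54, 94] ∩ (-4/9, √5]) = [1/54, √5]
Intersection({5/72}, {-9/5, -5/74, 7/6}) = EmptySet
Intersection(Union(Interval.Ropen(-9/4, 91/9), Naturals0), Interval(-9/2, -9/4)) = {-9/4}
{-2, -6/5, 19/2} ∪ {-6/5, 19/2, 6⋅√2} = {-2, -6/5, 19/2, 6⋅√2}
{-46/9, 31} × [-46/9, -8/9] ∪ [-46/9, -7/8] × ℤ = ([-46/9, -7/8] × ℤ) ∪ ({-46/9, 31} × [-46/9, -8/9])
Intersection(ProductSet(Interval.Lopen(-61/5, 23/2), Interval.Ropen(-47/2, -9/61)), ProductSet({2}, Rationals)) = ProductSet({2}, Intersection(Interval.Ropen(-47/2, -9/61), Rationals))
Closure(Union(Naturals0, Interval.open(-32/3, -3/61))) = Union(Complement(Naturals0, Interval.open(-32/3, -3/61)), Interval(-32/3, -3/61), Naturals0)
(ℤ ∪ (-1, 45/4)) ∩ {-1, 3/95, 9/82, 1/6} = {-1, 3/95, 9/82, 1/6}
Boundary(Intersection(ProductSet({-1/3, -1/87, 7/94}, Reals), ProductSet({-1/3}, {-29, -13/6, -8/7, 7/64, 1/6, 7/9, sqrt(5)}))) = ProductSet({-1/3}, {-29, -13/6, -8/7, 7/64, 1/6, 7/9, sqrt(5)})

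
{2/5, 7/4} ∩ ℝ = {2/5, 7/4}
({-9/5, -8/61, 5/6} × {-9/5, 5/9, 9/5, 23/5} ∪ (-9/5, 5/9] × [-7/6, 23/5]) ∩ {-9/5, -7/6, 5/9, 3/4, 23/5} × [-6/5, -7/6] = {-7/6, 5/9} × {-7/6}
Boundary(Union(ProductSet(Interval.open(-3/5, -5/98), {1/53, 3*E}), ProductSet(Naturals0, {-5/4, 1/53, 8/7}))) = Union(ProductSet(Interval(-3/5, -5/98), {1/53, 3*E}), ProductSet(Naturals0, {-5/4, 1/53, 8/7}))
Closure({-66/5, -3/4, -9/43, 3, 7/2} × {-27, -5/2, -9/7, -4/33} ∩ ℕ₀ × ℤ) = {3} × {-27}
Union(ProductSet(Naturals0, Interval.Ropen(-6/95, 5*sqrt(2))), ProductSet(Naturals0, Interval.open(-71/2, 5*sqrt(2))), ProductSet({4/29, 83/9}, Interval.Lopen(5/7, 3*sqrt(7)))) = Union(ProductSet({4/29, 83/9}, Interval.Lopen(5/7, 3*sqrt(7))), ProductSet(Naturals0, Interval.open(-71/2, 5*sqrt(2))))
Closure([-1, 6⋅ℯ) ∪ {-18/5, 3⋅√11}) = {-18/5} ∪ [-1, 6⋅ℯ]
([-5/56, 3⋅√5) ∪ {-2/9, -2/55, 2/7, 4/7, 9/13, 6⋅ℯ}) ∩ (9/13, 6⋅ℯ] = (9/13, 3⋅√5) ∪ {6⋅ℯ}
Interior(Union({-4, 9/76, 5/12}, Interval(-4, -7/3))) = Interval.open(-4, -7/3)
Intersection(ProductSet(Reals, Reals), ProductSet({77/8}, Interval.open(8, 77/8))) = ProductSet({77/8}, Interval.open(8, 77/8))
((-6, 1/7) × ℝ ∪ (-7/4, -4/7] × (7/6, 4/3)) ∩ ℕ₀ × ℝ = {0} × ℝ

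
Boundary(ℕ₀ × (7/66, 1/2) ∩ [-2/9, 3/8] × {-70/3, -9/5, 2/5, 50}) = {0} × {2/5}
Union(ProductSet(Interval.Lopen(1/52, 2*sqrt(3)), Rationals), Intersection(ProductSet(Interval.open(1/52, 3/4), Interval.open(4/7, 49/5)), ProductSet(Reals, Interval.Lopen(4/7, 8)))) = Union(ProductSet(Interval.open(1/52, 3/4), Interval.Lopen(4/7, 8)), ProductSet(Interval.Lopen(1/52, 2*sqrt(3)), Rationals))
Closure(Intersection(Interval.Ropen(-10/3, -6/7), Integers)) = Range(-3, 0, 1)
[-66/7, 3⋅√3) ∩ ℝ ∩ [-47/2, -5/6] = [-66/7, -5/6]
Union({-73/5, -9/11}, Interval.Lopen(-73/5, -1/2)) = Interval(-73/5, -1/2)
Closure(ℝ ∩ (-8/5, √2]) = [-8/5, √2]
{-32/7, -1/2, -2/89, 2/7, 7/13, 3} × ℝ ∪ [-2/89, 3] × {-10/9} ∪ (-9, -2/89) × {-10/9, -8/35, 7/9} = ([-2/89, 3] × {-10/9}) ∪ ({-32/7, -1/2, -2/89, 2/7, 7/13, 3} × ℝ) ∪ ((-9, -2/89) × {-10/9, -8/35, 7/9})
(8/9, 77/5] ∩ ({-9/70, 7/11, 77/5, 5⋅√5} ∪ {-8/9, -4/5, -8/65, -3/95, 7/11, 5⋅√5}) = {77/5, 5⋅√5}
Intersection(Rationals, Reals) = Rationals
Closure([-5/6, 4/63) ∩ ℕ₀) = {0}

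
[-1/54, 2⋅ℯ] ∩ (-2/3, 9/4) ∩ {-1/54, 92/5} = {-1/54}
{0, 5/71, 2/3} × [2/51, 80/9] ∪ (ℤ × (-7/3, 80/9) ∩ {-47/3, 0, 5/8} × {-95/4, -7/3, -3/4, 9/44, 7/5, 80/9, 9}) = ({0} × {-3/4, 9/44, 7/5}) ∪ ({0, 5/71, 2/3} × [2/51, 80/9])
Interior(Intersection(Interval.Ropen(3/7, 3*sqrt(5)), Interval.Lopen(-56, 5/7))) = Interval.open(3/7, 5/7)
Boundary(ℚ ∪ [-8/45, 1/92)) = (-∞, -8/45] ∪ [1/92, ∞)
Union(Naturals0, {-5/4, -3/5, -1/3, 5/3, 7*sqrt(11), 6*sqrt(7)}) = Union({-5/4, -3/5, -1/3, 5/3, 7*sqrt(11), 6*sqrt(7)}, Naturals0)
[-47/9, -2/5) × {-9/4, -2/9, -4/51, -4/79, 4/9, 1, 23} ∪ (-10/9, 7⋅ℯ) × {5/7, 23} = ((-10/9, 7⋅ℯ) × {5/7, 23}) ∪ ([-47/9, -2/5) × {-9/4, -2/9, -4/51, -4/79, 4/9, 1, 23})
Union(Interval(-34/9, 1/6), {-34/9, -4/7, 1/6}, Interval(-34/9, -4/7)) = Interval(-34/9, 1/6)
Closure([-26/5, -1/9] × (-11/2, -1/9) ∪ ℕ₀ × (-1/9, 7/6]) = (ℕ₀ × (-1/9, 7/6]) ∪ ([-26/5, -1/9] × [-11/2, -1/9]) ∪ ((ℕ₀ ∪ (ℕ₀ \ (-26/5, -1/9))) × [-1/9, 7/6])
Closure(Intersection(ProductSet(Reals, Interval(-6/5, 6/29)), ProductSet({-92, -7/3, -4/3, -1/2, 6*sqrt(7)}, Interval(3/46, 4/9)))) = ProductSet({-92, -7/3, -4/3, -1/2, 6*sqrt(7)}, Interval(3/46, 6/29))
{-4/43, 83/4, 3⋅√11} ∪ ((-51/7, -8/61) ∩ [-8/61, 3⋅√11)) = {-4/43, 83/4, 3⋅√11}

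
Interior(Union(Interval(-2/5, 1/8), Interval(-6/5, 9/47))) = Interval.open(-6/5, 9/47)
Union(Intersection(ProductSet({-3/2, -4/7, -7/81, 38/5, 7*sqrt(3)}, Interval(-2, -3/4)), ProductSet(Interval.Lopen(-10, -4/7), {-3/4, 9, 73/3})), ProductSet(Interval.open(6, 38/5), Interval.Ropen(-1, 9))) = Union(ProductSet({-3/2, -4/7}, {-3/4}), ProductSet(Interval.open(6, 38/5), Interval.Ropen(-1, 9)))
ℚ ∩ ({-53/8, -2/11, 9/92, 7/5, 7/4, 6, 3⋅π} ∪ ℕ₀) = {-53/8, -2/11, 9/92, 7/5, 7/4} ∪ ℕ₀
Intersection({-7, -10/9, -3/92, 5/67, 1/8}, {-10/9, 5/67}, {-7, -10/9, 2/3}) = {-10/9}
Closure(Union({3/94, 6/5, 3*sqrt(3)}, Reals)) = Reals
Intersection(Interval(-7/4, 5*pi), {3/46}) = {3/46}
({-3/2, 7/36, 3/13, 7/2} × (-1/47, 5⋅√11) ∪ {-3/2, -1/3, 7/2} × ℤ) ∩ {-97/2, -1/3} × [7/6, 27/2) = {-1/3} × {2, 3, …, 13}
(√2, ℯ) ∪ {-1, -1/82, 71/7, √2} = {-1, -1/82, 71/7} ∪ [√2, ℯ)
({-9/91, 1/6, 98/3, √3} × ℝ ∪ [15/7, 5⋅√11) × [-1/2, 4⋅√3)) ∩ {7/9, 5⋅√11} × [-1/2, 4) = ∅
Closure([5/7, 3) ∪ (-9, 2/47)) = [-9, 2/47] ∪ [5/7, 3]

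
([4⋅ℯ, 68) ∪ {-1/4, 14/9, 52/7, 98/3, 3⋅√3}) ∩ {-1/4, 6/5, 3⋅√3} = {-1/4, 3⋅√3}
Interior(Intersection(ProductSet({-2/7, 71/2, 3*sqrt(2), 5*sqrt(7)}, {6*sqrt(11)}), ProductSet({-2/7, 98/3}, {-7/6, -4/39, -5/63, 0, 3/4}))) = EmptySet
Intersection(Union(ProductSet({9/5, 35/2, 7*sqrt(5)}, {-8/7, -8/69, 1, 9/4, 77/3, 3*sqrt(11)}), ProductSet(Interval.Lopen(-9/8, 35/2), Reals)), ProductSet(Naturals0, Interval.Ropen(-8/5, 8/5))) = ProductSet(Range(0, 18, 1), Interval.Ropen(-8/5, 8/5))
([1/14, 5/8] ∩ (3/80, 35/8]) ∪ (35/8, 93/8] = [1/14, 5/8] ∪ (35/8, 93/8]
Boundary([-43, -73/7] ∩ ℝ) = {-43, -73/7}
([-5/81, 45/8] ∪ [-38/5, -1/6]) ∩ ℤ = {-7, -6, …, -1} ∪ {0, 1, …, 5}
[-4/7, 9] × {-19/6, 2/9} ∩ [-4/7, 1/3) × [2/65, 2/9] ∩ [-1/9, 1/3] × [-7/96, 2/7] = [-1/9, 1/3) × {2/9}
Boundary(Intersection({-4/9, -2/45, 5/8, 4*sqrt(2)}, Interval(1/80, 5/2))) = {5/8}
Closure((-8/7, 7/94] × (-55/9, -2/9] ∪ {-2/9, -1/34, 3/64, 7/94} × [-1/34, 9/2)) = ({-8/7, 7/94} × [-55/9, -2/9]) ∪ ([-8/7, 7/94] × {-55/9, -2/9}) ∪ ({-2/9, -1/34, 3/64, 7/94} × [-1/34, 9/2]) ∪ ((-8/7, 7/94] × (-55/9, -2/9])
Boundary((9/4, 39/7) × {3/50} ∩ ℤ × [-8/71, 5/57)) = {3, 4, 5} × {3/50}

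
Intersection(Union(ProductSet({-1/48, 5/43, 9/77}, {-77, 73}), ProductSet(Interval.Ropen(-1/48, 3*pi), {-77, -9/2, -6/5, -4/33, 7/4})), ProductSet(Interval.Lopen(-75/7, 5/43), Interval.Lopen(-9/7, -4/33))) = ProductSet(Interval(-1/48, 5/43), {-6/5, -4/33})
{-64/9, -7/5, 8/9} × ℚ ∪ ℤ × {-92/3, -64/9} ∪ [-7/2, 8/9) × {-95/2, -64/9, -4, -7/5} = (ℤ × {-92/3, -64/9}) ∪ ({-64/9, -7/5, 8/9} × ℚ) ∪ ([-7/2, 8/9) × {-95/2, -64/9, -4, -7/5})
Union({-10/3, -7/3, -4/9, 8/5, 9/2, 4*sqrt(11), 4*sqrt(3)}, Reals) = Reals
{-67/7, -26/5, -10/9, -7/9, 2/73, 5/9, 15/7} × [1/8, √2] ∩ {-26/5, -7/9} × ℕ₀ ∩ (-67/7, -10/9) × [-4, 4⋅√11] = {-26/5} × {1}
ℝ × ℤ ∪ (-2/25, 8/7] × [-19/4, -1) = (ℝ × ℤ) ∪ ((-2/25, 8/7] × [-19/4, -1))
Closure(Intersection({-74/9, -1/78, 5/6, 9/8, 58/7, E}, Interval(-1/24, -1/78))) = {-1/78}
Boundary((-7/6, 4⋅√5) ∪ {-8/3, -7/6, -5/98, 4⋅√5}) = {-8/3, -7/6, 4⋅√5}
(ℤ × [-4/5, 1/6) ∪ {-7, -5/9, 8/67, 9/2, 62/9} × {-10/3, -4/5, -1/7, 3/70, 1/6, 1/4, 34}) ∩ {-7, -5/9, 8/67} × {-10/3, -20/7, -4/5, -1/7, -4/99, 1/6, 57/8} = ({-7} × {-4/5, -1/7, -4/99}) ∪ ({-7, -5/9, 8/67} × {-10/3, -4/5, -1/7, 1/6})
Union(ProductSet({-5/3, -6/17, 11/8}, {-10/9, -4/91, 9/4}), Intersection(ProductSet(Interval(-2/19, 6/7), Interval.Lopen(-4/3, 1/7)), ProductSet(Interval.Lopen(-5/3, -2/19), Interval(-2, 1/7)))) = Union(ProductSet({-2/19}, Interval.Lopen(-4/3, 1/7)), ProductSet({-5/3, -6/17, 11/8}, {-10/9, -4/91, 9/4}))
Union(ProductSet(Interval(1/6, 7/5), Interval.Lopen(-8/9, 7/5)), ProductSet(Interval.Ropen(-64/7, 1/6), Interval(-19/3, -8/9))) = Union(ProductSet(Interval.Ropen(-64/7, 1/6), Interval(-19/3, -8/9)), ProductSet(Interval(1/6, 7/5), Interval.Lopen(-8/9, 7/5)))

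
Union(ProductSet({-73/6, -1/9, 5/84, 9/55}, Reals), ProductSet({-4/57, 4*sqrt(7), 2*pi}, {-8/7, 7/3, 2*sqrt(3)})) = Union(ProductSet({-4/57, 4*sqrt(7), 2*pi}, {-8/7, 7/3, 2*sqrt(3)}), ProductSet({-73/6, -1/9, 5/84, 9/55}, Reals))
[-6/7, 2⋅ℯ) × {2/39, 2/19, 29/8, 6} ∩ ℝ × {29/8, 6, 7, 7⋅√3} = [-6/7, 2⋅ℯ) × {29/8, 6}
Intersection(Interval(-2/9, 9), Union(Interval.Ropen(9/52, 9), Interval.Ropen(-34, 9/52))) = Interval.Ropen(-2/9, 9)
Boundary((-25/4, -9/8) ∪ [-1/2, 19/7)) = {-25/4, -9/8, -1/2, 19/7}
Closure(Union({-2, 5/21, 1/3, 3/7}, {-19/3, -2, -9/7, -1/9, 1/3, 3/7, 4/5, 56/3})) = {-19/3, -2, -9/7, -1/9, 5/21, 1/3, 3/7, 4/5, 56/3}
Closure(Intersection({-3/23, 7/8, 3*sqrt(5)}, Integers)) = EmptySet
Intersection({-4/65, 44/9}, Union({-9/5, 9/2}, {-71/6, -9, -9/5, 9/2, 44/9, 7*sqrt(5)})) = {44/9}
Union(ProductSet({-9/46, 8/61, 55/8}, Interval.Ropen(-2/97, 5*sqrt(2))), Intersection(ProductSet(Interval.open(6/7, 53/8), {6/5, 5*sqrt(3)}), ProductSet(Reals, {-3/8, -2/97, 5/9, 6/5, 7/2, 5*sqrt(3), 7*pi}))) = Union(ProductSet({-9/46, 8/61, 55/8}, Interval.Ropen(-2/97, 5*sqrt(2))), ProductSet(Interval.open(6/7, 53/8), {6/5, 5*sqrt(3)}))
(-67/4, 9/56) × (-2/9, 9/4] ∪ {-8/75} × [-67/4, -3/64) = ({-8/75} × [-67/4, -3/64)) ∪ ((-67/4, 9/56) × (-2/9, 9/4])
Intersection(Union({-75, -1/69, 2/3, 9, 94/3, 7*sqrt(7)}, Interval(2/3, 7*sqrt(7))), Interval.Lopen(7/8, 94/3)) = Union({94/3}, Interval.Lopen(7/8, 7*sqrt(7)))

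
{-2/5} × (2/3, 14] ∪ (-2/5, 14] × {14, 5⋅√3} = ({-2/5} × (2/3, 14]) ∪ ((-2/5, 14] × {14, 5⋅√3})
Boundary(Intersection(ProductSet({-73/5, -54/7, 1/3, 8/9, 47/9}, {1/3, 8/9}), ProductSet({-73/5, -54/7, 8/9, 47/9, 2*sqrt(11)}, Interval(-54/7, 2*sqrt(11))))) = ProductSet({-73/5, -54/7, 8/9, 47/9}, {1/3, 8/9})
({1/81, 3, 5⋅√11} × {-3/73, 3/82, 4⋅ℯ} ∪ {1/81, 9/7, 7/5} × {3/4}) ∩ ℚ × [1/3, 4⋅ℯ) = {1/81, 9/7, 7/5} × {3/4}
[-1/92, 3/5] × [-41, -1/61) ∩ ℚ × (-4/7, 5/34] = (ℚ ∩ [-1/92, 3/5]) × (-4/7, -1/61)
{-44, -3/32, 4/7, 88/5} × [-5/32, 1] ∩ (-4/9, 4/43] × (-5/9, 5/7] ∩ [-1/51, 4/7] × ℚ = ∅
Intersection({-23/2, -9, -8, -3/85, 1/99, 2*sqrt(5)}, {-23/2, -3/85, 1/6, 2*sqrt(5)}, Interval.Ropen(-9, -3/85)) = EmptySet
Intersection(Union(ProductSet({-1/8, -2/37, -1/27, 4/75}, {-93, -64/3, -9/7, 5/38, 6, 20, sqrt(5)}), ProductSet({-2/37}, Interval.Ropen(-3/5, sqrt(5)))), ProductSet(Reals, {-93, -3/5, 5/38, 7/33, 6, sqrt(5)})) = Union(ProductSet({-2/37}, {-3/5, 5/38, 7/33}), ProductSet({-1/8, -2/37, -1/27, 4/75}, {-93, 5/38, 6, sqrt(5)}))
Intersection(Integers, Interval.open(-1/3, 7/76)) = Range(0, 1, 1)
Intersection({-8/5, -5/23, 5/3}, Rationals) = {-8/5, -5/23, 5/3}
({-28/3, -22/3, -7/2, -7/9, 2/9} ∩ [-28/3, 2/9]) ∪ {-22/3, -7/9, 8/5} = {-28/3, -22/3, -7/2, -7/9, 2/9, 8/5}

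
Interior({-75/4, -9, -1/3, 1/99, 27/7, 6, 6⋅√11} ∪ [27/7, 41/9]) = (27/7, 41/9)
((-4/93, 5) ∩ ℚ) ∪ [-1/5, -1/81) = [-1/5, -1/81] ∪ (ℚ ∩ (-4/93, 5))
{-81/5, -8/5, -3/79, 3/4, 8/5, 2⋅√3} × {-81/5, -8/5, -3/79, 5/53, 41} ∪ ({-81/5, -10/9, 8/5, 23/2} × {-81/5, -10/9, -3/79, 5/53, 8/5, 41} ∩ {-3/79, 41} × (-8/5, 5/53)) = {-81/5, -8/5, -3/79, 3/4, 8/5, 2⋅√3} × {-81/5, -8/5, -3/79, 5/53, 41}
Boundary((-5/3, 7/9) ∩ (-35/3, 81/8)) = {-5/3, 7/9}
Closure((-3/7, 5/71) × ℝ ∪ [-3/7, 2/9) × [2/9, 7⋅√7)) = ([-3/7, 5/71) × ℝ) ∪ ({-3/7, 2/9} × [2/9, 7⋅√7]) ∪ ([-3/7, 2/9) × [2/9, 7⋅√7)) ∪ (({-3/7} ∪ [5/71, 2/9]) × {2/9, 7⋅√7}) ∪ ({-3/7, 5/71} × ((-∞, 2/9] ∪ [7⋅√7, ∞)))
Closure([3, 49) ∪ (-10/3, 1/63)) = [-10/3, 1/63] ∪ [3, 49]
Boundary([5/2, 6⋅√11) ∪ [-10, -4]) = {-10, -4, 5/2, 6⋅√11}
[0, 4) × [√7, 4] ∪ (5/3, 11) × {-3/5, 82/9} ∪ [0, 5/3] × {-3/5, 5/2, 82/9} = ((5/3, 11) × {-3/5, 82/9}) ∪ ([0, 5/3] × {-3/5, 5/2, 82/9}) ∪ ([0, 4) × [√7, 4])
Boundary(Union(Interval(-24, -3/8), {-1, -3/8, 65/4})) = {-24, -3/8, 65/4}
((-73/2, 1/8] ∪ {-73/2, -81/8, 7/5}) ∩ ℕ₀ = {0}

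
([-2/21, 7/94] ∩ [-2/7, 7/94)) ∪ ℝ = (-∞, ∞)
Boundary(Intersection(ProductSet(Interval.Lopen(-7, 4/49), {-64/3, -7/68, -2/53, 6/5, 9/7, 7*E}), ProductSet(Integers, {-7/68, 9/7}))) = ProductSet(Range(-6, 1, 1), {-7/68, 9/7})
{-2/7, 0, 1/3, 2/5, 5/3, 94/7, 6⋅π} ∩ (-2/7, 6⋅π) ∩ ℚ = {0, 1/3, 2/5, 5/3, 94/7}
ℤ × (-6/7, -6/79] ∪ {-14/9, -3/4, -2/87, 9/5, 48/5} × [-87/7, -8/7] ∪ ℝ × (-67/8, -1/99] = (ℝ × (-67/8, -1/99]) ∪ ({-14/9, -3/4, -2/87, 9/5, 48/5} × [-87/7, -8/7])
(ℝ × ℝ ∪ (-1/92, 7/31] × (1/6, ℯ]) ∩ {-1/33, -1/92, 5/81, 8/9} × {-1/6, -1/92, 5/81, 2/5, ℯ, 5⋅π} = {-1/33, -1/92, 5/81, 8/9} × {-1/6, -1/92, 5/81, 2/5, ℯ, 5⋅π}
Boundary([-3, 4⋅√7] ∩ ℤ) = {-3, -2, …, 10}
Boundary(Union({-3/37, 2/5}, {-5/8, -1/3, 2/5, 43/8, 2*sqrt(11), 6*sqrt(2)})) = {-5/8, -1/3, -3/37, 2/5, 43/8, 2*sqrt(11), 6*sqrt(2)}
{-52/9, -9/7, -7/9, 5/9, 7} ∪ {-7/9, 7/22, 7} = {-52/9, -9/7, -7/9, 7/22, 5/9, 7}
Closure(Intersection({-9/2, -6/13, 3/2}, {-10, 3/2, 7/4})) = {3/2}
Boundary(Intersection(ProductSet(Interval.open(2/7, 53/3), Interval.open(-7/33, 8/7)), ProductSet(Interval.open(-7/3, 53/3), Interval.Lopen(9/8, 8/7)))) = Union(ProductSet({2/7, 53/3}, Interval(9/8, 8/7)), ProductSet(Interval(2/7, 53/3), {9/8, 8/7}))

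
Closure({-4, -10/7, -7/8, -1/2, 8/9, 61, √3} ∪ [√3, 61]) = {-4, -10/7, -7/8, -1/2, 8/9} ∪ [√3, 61]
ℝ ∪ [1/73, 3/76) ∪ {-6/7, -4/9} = (-∞, ∞)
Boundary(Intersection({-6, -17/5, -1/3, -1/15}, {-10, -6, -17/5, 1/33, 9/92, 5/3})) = {-6, -17/5}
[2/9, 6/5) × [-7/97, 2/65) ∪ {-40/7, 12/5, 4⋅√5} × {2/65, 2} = ([2/9, 6/5) × [-7/97, 2/65)) ∪ ({-40/7, 12/5, 4⋅√5} × {2/65, 2})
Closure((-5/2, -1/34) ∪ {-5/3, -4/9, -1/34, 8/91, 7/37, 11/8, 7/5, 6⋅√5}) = [-5/2, -1/34] ∪ {8/91, 7/37, 11/8, 7/5, 6⋅√5}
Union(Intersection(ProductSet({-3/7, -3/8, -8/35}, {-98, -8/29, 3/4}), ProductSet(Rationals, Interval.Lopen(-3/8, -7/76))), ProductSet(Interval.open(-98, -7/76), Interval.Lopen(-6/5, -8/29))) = ProductSet(Interval.open(-98, -7/76), Interval.Lopen(-6/5, -8/29))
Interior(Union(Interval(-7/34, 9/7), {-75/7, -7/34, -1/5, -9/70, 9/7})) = Interval.open(-7/34, 9/7)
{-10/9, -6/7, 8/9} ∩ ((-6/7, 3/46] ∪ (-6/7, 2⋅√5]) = {8/9}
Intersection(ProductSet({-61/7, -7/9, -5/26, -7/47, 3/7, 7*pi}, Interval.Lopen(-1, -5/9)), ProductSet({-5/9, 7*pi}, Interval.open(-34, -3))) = EmptySet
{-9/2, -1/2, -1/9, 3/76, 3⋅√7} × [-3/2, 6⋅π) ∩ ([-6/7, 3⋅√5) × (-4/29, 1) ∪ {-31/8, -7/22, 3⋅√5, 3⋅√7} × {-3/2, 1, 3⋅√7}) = ({-1/2, -1/9, 3/76} × (-4/29, 1)) ∪ ({3⋅√7} × {-3/2, 1, 3⋅√7})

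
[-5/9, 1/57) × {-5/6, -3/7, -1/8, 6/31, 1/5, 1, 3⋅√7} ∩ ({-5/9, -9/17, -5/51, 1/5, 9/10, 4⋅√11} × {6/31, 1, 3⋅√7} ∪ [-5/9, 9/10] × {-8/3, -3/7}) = ([-5/9, 1/57) × {-3/7}) ∪ ({-5/9, -9/17, -5/51} × {6/31, 1, 3⋅√7})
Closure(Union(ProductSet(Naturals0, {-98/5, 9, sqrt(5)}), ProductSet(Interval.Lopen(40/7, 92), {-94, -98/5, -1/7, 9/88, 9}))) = Union(ProductSet(Interval(40/7, 92), {-94, -98/5, -1/7, 9/88, 9}), ProductSet(Naturals0, {-98/5, 9, sqrt(5)}))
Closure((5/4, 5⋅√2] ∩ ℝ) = [5/4, 5⋅√2]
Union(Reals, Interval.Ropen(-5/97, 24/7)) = Interval(-oo, oo)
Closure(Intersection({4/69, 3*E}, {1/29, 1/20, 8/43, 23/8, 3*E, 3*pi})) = {3*E}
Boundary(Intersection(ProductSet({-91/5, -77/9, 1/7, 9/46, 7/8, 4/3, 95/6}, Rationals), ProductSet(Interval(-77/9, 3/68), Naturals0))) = ProductSet({-77/9}, Naturals0)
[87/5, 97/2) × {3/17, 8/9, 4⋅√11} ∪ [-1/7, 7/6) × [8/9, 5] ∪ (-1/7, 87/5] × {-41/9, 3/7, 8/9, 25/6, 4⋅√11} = ([-1/7, 7/6) × [8/9, 5]) ∪ ([87/5, 97/2) × {3/17, 8/9, 4⋅√11}) ∪ ((-1/7, 87/5] × {-41/9, 3/7, 8/9, 25/6, 4⋅√11})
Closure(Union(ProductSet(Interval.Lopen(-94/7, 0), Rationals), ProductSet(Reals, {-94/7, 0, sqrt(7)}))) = Union(ProductSet(Interval(-94/7, 0), Reals), ProductSet(Reals, {-94/7, 0, sqrt(7)}))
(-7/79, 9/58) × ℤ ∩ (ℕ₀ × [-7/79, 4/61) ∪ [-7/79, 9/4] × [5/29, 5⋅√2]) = ({0} × {0}) ∪ ((-7/79, 9/58) × {1, 2, …, 7})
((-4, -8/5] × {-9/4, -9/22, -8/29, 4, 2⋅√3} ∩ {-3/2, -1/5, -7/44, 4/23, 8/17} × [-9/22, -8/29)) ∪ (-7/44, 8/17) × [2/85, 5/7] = (-7/44, 8/17) × [2/85, 5/7]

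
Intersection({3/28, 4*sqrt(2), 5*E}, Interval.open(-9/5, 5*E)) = {3/28, 4*sqrt(2)}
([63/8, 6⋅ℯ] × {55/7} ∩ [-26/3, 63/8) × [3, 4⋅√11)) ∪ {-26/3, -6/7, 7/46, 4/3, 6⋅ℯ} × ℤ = {-26/3, -6/7, 7/46, 4/3, 6⋅ℯ} × ℤ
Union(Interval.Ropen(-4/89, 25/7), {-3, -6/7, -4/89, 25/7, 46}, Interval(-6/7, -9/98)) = Union({-3, 46}, Interval(-6/7, -9/98), Interval(-4/89, 25/7))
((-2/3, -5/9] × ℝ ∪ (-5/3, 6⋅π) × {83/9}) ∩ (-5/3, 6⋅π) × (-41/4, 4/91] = (-2/3, -5/9] × (-41/4, 4/91]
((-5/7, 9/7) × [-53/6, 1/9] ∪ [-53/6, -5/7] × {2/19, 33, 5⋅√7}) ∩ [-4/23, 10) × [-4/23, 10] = [-4/23, 9/7) × [-4/23, 1/9]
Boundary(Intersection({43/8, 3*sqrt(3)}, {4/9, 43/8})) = {43/8}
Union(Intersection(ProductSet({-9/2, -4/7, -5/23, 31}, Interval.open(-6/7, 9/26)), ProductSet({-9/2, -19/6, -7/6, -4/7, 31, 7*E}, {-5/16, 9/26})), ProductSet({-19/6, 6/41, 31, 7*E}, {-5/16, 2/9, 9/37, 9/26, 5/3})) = Union(ProductSet({-9/2, -4/7, 31}, {-5/16}), ProductSet({-19/6, 6/41, 31, 7*E}, {-5/16, 2/9, 9/37, 9/26, 5/3}))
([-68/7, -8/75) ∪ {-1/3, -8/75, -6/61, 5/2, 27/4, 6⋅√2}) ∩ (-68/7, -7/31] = (-68/7, -7/31]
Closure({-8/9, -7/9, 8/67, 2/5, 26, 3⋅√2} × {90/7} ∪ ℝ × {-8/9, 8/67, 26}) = (ℝ × {-8/9, 8/67, 26}) ∪ ({-8/9, -7/9, 8/67, 2/5, 26, 3⋅√2} × {90/7})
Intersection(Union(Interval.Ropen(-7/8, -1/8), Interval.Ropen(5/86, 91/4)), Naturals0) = Range(1, 23, 1)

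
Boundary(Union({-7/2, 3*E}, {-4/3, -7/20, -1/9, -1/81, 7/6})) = {-7/2, -4/3, -7/20, -1/9, -1/81, 7/6, 3*E}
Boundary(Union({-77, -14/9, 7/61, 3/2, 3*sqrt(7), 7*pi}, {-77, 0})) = {-77, -14/9, 0, 7/61, 3/2, 3*sqrt(7), 7*pi}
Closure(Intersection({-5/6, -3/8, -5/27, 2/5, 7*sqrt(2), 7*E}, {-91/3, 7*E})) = {7*E}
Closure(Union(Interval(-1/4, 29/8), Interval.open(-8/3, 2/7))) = Interval(-8/3, 29/8)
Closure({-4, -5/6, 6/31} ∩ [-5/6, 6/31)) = {-5/6}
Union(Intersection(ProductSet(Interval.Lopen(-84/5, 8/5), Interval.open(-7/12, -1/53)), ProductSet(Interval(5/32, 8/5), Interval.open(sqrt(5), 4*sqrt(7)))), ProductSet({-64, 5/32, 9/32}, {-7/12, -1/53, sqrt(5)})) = ProductSet({-64, 5/32, 9/32}, {-7/12, -1/53, sqrt(5)})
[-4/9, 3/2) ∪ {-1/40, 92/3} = [-4/9, 3/2) ∪ {92/3}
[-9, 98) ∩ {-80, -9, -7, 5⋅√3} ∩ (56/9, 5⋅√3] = {5⋅√3}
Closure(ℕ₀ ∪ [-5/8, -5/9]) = [-5/8, -5/9] ∪ ℕ₀ ∪ (ℕ₀ \ (-5/8, -5/9))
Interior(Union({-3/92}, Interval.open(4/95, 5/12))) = Interval.open(4/95, 5/12)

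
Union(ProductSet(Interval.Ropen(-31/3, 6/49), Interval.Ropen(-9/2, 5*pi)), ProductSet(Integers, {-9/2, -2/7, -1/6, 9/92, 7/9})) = Union(ProductSet(Integers, {-9/2, -2/7, -1/6, 9/92, 7/9}), ProductSet(Interval.Ropen(-31/3, 6/49), Interval.Ropen(-9/2, 5*pi)))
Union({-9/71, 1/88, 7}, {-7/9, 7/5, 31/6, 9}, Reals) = Reals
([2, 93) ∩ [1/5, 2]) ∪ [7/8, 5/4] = [7/8, 5/4] ∪ {2}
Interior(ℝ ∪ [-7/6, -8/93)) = (-∞, ∞)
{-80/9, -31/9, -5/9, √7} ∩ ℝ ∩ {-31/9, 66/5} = {-31/9}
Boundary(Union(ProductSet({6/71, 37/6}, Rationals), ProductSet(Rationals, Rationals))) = ProductSet(Reals, Reals)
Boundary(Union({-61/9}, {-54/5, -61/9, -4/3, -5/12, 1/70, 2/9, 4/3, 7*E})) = {-54/5, -61/9, -4/3, -5/12, 1/70, 2/9, 4/3, 7*E}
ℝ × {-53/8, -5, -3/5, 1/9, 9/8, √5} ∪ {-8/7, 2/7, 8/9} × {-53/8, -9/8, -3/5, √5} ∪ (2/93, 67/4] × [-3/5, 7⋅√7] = (ℝ × {-53/8, -5, -3/5, 1/9, 9/8, √5}) ∪ ({-8/7, 2/7, 8/9} × {-53/8, -9/8, -3/5, √5}) ∪ ((2/93, 67/4] × [-3/5, 7⋅√7])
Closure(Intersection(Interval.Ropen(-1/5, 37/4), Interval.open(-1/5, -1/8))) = Interval(-1/5, -1/8)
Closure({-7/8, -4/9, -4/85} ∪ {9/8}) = {-7/8, -4/9, -4/85, 9/8}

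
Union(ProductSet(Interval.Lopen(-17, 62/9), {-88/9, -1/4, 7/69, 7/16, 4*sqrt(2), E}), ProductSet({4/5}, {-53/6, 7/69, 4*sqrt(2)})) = Union(ProductSet({4/5}, {-53/6, 7/69, 4*sqrt(2)}), ProductSet(Interval.Lopen(-17, 62/9), {-88/9, -1/4, 7/69, 7/16, 4*sqrt(2), E}))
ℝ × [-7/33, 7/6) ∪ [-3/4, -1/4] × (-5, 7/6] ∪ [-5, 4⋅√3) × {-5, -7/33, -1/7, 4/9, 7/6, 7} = (ℝ × [-7/33, 7/6)) ∪ ([-3/4, -1/4] × (-5, 7/6]) ∪ ([-5, 4⋅√3) × {-5, -7/33, -1/7, 4/9, 7/6, 7})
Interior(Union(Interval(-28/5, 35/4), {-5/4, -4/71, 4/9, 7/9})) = Interval.open(-28/5, 35/4)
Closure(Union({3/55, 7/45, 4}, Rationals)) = Reals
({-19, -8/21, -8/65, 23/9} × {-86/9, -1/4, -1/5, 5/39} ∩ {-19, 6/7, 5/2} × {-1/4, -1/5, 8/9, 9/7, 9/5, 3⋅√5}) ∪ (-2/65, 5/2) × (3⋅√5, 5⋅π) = ({-19} × {-1/4, -1/5}) ∪ ((-2/65, 5/2) × (3⋅√5, 5⋅π))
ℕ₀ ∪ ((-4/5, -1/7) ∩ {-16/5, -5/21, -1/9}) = {-5/21} ∪ ℕ₀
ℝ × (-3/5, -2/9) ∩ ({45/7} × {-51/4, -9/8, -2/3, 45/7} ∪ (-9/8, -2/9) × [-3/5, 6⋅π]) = (-9/8, -2/9) × (-3/5, -2/9)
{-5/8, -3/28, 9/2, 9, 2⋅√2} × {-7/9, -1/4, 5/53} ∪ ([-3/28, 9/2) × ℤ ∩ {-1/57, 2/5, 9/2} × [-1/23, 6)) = ({-1/57, 2/5} × {0, 1, …, 5}) ∪ ({-5/8, -3/28, 9/2, 9, 2⋅√2} × {-7/9, -1/4, 5/53})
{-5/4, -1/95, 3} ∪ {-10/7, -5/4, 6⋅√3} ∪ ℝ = ℝ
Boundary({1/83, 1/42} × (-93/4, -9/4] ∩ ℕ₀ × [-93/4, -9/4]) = ∅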